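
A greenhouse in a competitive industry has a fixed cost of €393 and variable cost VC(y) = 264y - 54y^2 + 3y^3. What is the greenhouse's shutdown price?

The firm shuts down when price falls below the minimum of average variable cost. AVC = VC/y = 264 - 54y + 3y^2.
dAVC/dy = -54 + 6y = 0 gives y = 9. min AVC = 264 - 54·9 + 3·9^2 = 21.
So the shutdown price is €21.

€21 per unit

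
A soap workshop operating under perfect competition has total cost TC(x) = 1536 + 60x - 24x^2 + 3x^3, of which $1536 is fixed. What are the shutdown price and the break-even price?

Shutdown price = $12; break-even price = $252

Shutdown price = min AVC. AVC = 60 - 24x + 3x^2, with vertex at x = 4 and minimum $12.
ATC = 1536/x + 60 - 24x + 3x^2. Setting dATC/dx = −1536/x^2 − 24 + 6x = 0 gives x = 8 (since 6·8^3 − 24·8^2 = 1536).
min ATC = 1536/8 + 60 − 24·8 + 3·8^2 = $252. That is the break-even price.
For $12 ≤ P < $252 the firm produces at a loss; below $12 it shuts down.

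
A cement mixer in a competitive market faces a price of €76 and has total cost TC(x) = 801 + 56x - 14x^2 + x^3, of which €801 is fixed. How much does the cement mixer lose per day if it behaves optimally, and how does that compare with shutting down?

Profit = -€201 at x = 10

AVC = 56 - 14x + x^2 has its minimum €7 at x = 7; price €76 clears that bar, so the firm operates.
MC = 56 - 28x + 3x^2. Setting P = MC and taking the root on the rising branch gives x* = 10.
TR = 76·10 = 760. TC = 801 + 160 = 961. Profit = 760 − 961 = -€201.
Shutting down would mean losing the fixed cost of €801, so operating at a loss of €201 is better by €600.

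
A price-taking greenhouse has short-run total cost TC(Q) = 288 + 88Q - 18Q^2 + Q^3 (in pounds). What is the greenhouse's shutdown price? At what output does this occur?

Short-run supply begins at min AVC. From VC = 88Q - 18Q^2 + Q^3, AVC = 88 - 18Q + Q^2.
At the minimum of AVC, MC = AVC. MC = 88 - 36Q + 3Q^2; setting MC = AVC gives 2Q^2 - 18Q = 0, so Q = 9. min AVC = 7.
The firm shuts down for any P below £7.

£7 per unit, at Q = 9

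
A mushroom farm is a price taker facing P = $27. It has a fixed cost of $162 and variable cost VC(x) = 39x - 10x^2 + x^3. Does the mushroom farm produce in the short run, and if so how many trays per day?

Variable cost is VC = 39x - 10x^2 + x^3, so AVC = VC/x = 39 - 10x + x^2 and MC = dTC/dx = 39 - 20x + 3x^2.
AVC hits its minimum where MC = AVC, at x = 5, giving min AVC = 39 - 10·5 + 5^2 = $14.
P = $27 exceeds min AVC = $14, so the firm stays open.
Set P = MC: 27 = 39 - 20x + 3x^2 → 12 - 20x + 3x^2 = 0. The roots are x = 2/3 and x = 6; the profit-maximizing output is on the rising part of MC, so x* = 6.
Check: AVC at x = 6 is $15 ≤ P, so revenue covers variable cost.
Profit = P·x − TC = 27·6 − 252 = -$90, a loss, but smaller than the $162 fixed cost the firm would lose by shutting down.

Produce at x = 6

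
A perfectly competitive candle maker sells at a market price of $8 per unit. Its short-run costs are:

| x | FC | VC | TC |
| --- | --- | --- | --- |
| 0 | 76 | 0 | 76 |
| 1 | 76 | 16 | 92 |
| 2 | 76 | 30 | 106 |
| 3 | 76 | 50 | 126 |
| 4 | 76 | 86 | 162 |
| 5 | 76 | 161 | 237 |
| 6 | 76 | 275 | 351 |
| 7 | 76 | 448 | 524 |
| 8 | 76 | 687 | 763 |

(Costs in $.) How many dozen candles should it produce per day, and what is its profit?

Profit at each row (π = 8x − TC): x=0: -76; x=1: -84; x=2: -90; x=3: -102; x=4: -130; x=5: -197; x=6: -303; x=7: -468; x=8: -699.
Profit is highest at x = 0. Equivalently, the lowest AVC in the table is 30/2 ≈ $15 at x = 2, and P = $8 falls below it — price never covers variable cost, so the firm shuts down and loses only its fixed cost.

x = 0 (shut down); profit = -$76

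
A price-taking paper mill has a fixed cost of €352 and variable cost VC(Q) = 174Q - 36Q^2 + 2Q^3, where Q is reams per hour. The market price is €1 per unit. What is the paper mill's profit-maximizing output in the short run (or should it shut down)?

Shut down

From TC, MC = TC'(Q) = 174 - 72Q + 6Q^2 and AVC = VC/Q = 174 - 36Q + 2Q^2.
AVC hits its minimum where MC = AVC, at Q = 9, giving min AVC = 174 - 36·9 + 2·9^2 = €12.
With P < min AVC (€1 < €12), every unit sold adds to the loss.
Shutting down limits the loss to fixed cost, €352.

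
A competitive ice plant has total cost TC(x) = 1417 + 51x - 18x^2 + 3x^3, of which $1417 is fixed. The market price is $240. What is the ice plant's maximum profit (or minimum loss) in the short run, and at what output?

Profit = -$241 at x = 7

AVC = 51 - 18x + 3x^2 has its minimum $24 at x = 3; price $240 clears that bar, so the firm operates.
With MC = 51 - 36x + 9x^2, P = MC on the upward-sloping part at x* = 7.
TR = 240·7 = 1680. TC = 1417 + 504 = 1921. Profit = 1680 − 1921 = -$241.
Shutting down would mean losing the fixed cost of $1417, so operating at a loss of $241 is better by $1176.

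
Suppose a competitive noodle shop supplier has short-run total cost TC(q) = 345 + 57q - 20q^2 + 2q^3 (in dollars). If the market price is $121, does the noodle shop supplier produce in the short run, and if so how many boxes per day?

From TC, MC = TC'(q) = 57 - 40q + 6q^2 and AVC = VC/q = 57 - 20q + 2q^2.
AVC hits its minimum where MC = AVC, at q = 5, giving min AVC = 57 - 20·5 + 2·5^2 = $7.
P = $121 exceeds min AVC = $7, so the firm stays open.
P = MC gives -64 - 40q + 6q^2 = 0, with roots -4/3 and 8. Take the larger (rising MC): q* = 8.
Check: AVC at q = 8 is $25 ≤ P, so revenue covers variable cost.
Profit = P·q − TC = 121·8 − 545 = $423.

Produce at q = 8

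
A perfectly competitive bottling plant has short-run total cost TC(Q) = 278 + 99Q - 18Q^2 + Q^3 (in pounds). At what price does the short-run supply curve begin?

£18 per unit

Short-run supply begins at min AVC. From VC = 99Q - 18Q^2 + Q^3, AVC = 99 - 18Q + Q^2.
At the minimum of AVC, MC = AVC. MC = 99 - 36Q + 3Q^2; setting MC = AVC gives 2Q^2 - 18Q = 0, so Q = 9. min AVC = 18.
So the shutdown price is £18.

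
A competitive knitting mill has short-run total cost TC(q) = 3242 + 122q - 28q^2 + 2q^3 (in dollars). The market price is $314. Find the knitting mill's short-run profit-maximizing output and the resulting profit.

AVC = 122 - 28q + 2q^2 has its minimum $24 at q = 7; price $314 clears that bar, so the firm operates.
With MC = 122 - 56q + 6q^2, P = MC on the upward-sloping part at q* = 12.
TR = 314·12 = 3768. TC = 3242 + 888 = 4130. Profit = 3768 − 4130 = -$362.
Shutting down would mean losing the fixed cost of $3242, so operating at a loss of $362 is better by $2880.

Profit = -$362 at q = 12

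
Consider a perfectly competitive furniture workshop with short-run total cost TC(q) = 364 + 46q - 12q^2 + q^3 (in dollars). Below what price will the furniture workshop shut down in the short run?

$10 per unit

The shutdown price is the minimum of AVC. VC = 46q - 12q^2 + q^3, so AVC = 46 - 12q + q^2.
At the minimum of AVC, MC = AVC. MC = 46 - 24q + 3q^2; setting MC = AVC gives 2q^2 - 12q = 0, so q = 6. min AVC = 10.
The firm shuts down for any P below $10.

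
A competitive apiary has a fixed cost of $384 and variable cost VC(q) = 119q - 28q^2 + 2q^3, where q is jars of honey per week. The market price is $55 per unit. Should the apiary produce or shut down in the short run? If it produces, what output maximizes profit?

Produce at q = 8

From TC, MC = TC'(q) = 119 - 56q + 6q^2 and AVC = VC/q = 119 - 28q + 2q^2.
The AVC parabola has its vertex at q = 28/4 = 7, where AVC = 119 - 28·7 + 2·7^2 = $21.
Since P = $55 ≥ min AVC = $21, price covers variable cost and the firm should produce.
Set P = MC: 55 = 119 - 56q + 6q^2 → 64 - 56q + 6q^2 = 0. The roots are q = 4/3 and q = 8; the profit-maximizing output is on the rising part of MC, so q* = 8.
Check: AVC at q = 8 is $23 ≤ P, so revenue covers variable cost.
Profit = P·q − TC = 55·8 − 568 = -$128, a loss, but smaller than the $384 fixed cost the firm would lose by shutting down.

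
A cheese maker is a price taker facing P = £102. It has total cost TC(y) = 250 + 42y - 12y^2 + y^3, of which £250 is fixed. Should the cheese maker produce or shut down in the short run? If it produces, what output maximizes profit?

Produce at y = 10

Variable cost is VC = 42y - 12y^2 + y^3, so AVC = VC/y = 42 - 12y + y^2 and MC = dTC/dy = 42 - 24y + 3y^2.
The AVC parabola has its vertex at y = 12/2 = 6, where AVC = 42 - 12·6 + 6^2 = £6.
Because £102 ≥ £6, revenue can cover variable cost; the firm operates.
Solving P = MC: -60 - 24y + 3y^2 = 0 ⇒ y = -2 or 10. On the upward-sloping branch, y* = 10.
Check: AVC at y = 10 is £22 ≤ P, so revenue covers variable cost.
Profit = P·y − TC = 102·10 − 470 = £550.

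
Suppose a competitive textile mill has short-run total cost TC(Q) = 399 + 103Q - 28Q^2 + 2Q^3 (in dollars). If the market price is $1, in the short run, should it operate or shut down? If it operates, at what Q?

Shut down

Strip out fixed cost: VC = 103Q - 28Q^2 + 2Q^3. Then AVC = 103 - 28Q + 2Q^2 and MC = 103 - 56Q + 6Q^2.
AVC hits its minimum where MC = AVC, at Q = 7, giving min AVC = 103 - 28·7 + 2·7^2 = $5.
Since P = $1 < min AVC = $5, price fails to cover variable cost at any output.
Shutting down limits the loss to fixed cost, $399.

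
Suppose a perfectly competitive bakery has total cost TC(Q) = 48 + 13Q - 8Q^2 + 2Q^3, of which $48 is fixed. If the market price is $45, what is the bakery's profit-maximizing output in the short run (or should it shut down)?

Strip out fixed cost: VC = 13Q - 8Q^2 + 2Q^3. Then AVC = 13 - 8Q + 2Q^2 and MC = 13 - 16Q + 6Q^2.
AVC is minimized where dAVC/dQ = -8 + 4Q = 0, at Q = 2; min AVC = 13 - 8·2 + 2·2^2 = $5.
P = $45 exceeds min AVC = $5, so the firm stays open.
P = MC gives -32 - 16Q + 6Q^2 = 0, with roots -4/3 and 4. Take the larger (rising MC): Q* = 4.
Check: AVC at Q = 4 is $13 ≤ P, so revenue covers variable cost.
Profit = P·Q − TC = 45·4 − 100 = $80.

Produce at Q = 4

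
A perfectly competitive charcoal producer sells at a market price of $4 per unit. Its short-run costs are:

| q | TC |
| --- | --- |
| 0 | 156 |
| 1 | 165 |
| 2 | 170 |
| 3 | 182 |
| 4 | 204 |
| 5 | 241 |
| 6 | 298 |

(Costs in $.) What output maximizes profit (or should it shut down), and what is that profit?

Profit at each row (π = 4q − TC): q=0: -156; q=1: -161; q=2: -162; q=3: -170; q=4: -188; q=5: -221; q=6: -274.
Profit is highest at q = 0. Equivalently, the lowest AVC in the table is 14/2 ≈ $7 at q = 2, and P = $4 falls below it — price never covers variable cost, so the firm shuts down and loses only its fixed cost.

q = 0 (shut down); profit = -$156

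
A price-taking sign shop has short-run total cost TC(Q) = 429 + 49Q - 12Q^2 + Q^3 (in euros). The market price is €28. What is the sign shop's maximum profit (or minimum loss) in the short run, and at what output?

AVC = 49 - 12Q + Q^2; min AVC = €13 at Q = 6. Since P = €28 ≥ min AVC, the firm produces.
MC = 49 - 24Q + 3Q^2. Setting P = MC and taking the root on the rising branch gives Q* = 7.
TR = 28·7 = 196. TC = 429 + 98 = 527. Profit = 196 − 527 = -€331.
By producing, the firm covers all variable cost plus €98 of fixed cost; shutting down would lose the full €429.

Profit = -€331 at Q = 7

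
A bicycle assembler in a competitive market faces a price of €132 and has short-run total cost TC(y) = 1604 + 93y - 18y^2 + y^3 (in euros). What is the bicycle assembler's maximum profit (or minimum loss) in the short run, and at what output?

Profit = -€252 at y = 13

AVC = 93 - 18y + y^2; min AVC = €12 at y = 9. Since P = €132 ≥ min AVC, the firm produces.
With MC = 93 - 36y + 3y^2, P = MC on the upward-sloping part at y* = 13.
TR = 132·13 = 1716. TC = 1604 + 364 = 1968. Profit = 1716 − 1968 = -€252.
By producing, the firm covers all variable cost plus €1352 of fixed cost; shutting down would lose the full €1604.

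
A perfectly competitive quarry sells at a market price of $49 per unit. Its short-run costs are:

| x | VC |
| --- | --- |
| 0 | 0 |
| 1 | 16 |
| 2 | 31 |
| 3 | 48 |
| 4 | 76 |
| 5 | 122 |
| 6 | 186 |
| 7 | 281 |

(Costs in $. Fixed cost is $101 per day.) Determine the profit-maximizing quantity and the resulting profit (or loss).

Profit at each row (π = 49x − TC): x=0: -101; x=1: -68; x=2: -34; x=3: -2; x=4: 19; x=5: 22; x=6: 7; x=7: -39.
Profit is maximized at x = 5. AVC there is 122/5 = $24.40 ≤ P, so producing beats shutting down (which would give -$101).

x = 5; profit = $22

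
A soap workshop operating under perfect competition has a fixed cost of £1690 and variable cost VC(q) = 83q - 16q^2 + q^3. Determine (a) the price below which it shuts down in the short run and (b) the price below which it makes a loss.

Shutdown price = £19; break-even price = £174

AVC = 83 - 16q + q^2; minimized at q = 8, giving min AVC = £19. That is the shutdown price.
ATC = 1690/q + 83 - 16q + q^2. Setting dATC/dq = −1690/q^2 − 16 + 2q = 0 gives q = 13 (since 2·13^3 − 16·13^2 = 1690).
min ATC = 1690/13 + 83 − 16·13 + 13^2 = £174. That is the break-even price.
For £19 ≤ P < £174 the firm produces at a loss; below £19 it shuts down.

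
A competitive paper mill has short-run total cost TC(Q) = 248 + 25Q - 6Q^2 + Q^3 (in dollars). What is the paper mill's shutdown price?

Short-run supply begins at min AVC. From VC = 25Q - 6Q^2 + Q^3, AVC = 25 - 6Q + Q^2.
At the minimum of AVC, MC = AVC. MC = 25 - 12Q + 3Q^2; setting MC = AVC gives 2Q^2 - 6Q = 0, so Q = 3. min AVC = 16.
So the shutdown price is $16.

$16 per unit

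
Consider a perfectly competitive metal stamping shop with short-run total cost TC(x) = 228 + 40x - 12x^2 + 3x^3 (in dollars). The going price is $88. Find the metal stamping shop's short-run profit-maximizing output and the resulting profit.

AVC = 40 - 12x + 3x^2; min AVC = $28 at x = 2. Since P = $88 ≥ min AVC, the firm produces.
MC = 40 - 24x + 9x^2. Setting P = MC and taking the root on the rising branch gives x* = 4.
TR = 88·4 = 352. TC = 228 + 160 = 388. Profit = 352 − 388 = -$36.
Shutting down would mean losing the fixed cost of $228, so operating at a loss of $36 is better by $192.

Profit = -$36 at x = 4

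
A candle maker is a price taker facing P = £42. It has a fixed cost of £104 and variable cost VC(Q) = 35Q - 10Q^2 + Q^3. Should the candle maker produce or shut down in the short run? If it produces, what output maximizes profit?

Produce at Q = 7

Variable cost is VC = 35Q - 10Q^2 + Q^3, so AVC = VC/Q = 35 - 10Q + Q^2 and MC = dTC/dQ = 35 - 20Q + 3Q^2.
AVC hits its minimum where MC = AVC, at Q = 5, giving min AVC = 35 - 10·5 + 5^2 = £10.
Since P = £42 ≥ min AVC = £10, price covers variable cost and the firm should produce.
P = MC gives -7 - 20Q + 3Q^2 = 0, with roots -1/3 and 7. Take the larger (rising MC): Q* = 7.
Check: AVC at Q = 7 is £14 ≤ P, so revenue covers variable cost.
Profit = P·Q − TC = 42·7 − 202 = £92.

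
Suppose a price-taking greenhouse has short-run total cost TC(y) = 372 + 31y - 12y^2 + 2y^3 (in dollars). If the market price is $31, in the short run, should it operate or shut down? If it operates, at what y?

From TC, MC = TC'(y) = 31 - 24y + 6y^2 and AVC = VC/y = 31 - 12y + 2y^2.
The AVC parabola has its vertex at y = 12/4 = 3, where AVC = 31 - 12·3 + 2·3^2 = $13.
P = $31 exceeds min AVC = $13, so the firm stays open.
P = MC gives -24y + 6y^2 = 0, with roots 0 and 4. Take the larger (rising MC): y* = 4.
Check: AVC at y = 4 is $15 ≤ P, so revenue covers variable cost.
Profit = P·y − TC = 31·4 − 432 = -$308, a loss, but smaller than the $372 fixed cost the firm would lose by shutting down.

Produce at y = 4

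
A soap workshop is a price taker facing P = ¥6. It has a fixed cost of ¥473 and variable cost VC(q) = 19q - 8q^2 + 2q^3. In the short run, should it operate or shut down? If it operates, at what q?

Shut down

Variable cost is VC = 19q - 8q^2 + 2q^3, so AVC = VC/q = 19 - 8q + 2q^2 and MC = dTC/dq = 19 - 16q + 6q^2.
AVC hits its minimum where MC = AVC, at q = 2, giving min AVC = 19 - 8·2 + 2·2^2 = ¥11.
With P < min AVC (¥6 < ¥11), every unit sold adds to the loss.
The firm minimizes its loss by shutting down and losing only its fixed cost of ¥473.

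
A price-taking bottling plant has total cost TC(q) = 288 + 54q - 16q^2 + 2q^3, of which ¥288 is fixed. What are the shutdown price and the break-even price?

Shutdown price = ¥22; break-even price = ¥78

Shutdown price = min AVC. AVC = 54 - 16q + 2q^2, with vertex at q = 4 and minimum ¥22.
ATC = 288/q + 54 - 16q + 2q^2. Setting dATC/dq = −288/q^2 − 16 + 4q = 0 gives q = 6 (since 4·6^3 − 16·6^2 = 288).
min ATC = 288/6 + 54 − 16·6 + 2·6^2 = ¥78. That is the break-even price.
Between these two prices the firm operates at a loss; above ¥78 it earns a profit.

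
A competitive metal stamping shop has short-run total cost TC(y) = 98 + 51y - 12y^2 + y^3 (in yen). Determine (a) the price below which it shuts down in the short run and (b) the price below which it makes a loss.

Shutdown price = ¥15; break-even price = ¥30

AVC = 51 - 12y + y^2; minimized at y = 6, giving min AVC = ¥15. That is the shutdown price.
ATC = 98/y + 51 - 12y + y^2. Setting dATC/dy = −98/y^2 − 12 + 2y = 0 gives y = 7 (since 2·7^3 − 12·7^2 = 98).
min ATC = 98/7 + 51 − 12·7 + 7^2 = ¥30. That is the break-even price.
Between these two prices the firm operates at a loss; above ¥30 it earns a profit.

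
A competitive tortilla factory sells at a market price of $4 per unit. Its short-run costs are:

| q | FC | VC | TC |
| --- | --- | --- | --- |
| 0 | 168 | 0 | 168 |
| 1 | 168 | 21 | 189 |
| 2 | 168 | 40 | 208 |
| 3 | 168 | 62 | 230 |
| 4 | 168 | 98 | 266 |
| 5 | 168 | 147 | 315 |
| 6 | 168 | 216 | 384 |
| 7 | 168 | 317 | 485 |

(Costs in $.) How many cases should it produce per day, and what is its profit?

q = 0 (shut down); profit = -$168

Compute π = P·q − TC at each output: q=0: -168; q=1: -185; q=2: -200; q=3: -218; q=4: -250; q=5: -295; q=6: -360; q=7: -457.
Profit is highest at q = 0. Equivalently, the lowest AVC in the table is 40/2 ≈ $20 at q = 2, and P = $4 falls below it — price never covers variable cost, so the firm shuts down and loses only its fixed cost.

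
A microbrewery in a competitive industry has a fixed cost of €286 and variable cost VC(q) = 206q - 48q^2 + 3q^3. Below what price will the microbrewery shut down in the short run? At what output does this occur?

€14 per unit, at q = 8

Short-run supply begins at min AVC. From VC = 206q - 48q^2 + 3q^3, AVC = 206 - 48q + 3q^2.
dAVC/dq = -48 + 6q = 0 gives q = 8. min AVC = 206 - 48·8 + 3·8^2 = 14.
For P < €14 the firm produces nothing.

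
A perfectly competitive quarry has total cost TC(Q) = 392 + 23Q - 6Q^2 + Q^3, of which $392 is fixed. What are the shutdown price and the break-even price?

Shutdown price = $14; break-even price = $86

Shutdown price = min AVC. AVC = 23 - 6Q + Q^2, with vertex at Q = 3 and minimum $14.
ATC = 392/Q + 23 - 6Q + Q^2. Setting dATC/dQ = −392/Q^2 − 6 + 2Q = 0 gives Q = 7 (since 2·7^3 − 6·7^2 = 392).
min ATC = 392/7 + 23 − 6·7 + 7^2 = $86. That is the break-even price.
Between these two prices the firm operates at a loss; above $86 it earns a profit.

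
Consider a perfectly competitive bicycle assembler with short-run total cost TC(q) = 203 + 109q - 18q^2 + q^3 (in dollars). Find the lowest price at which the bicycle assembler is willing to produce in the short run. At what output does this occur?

The shutdown price is the minimum of AVC. VC = 109q - 18q^2 + q^3, so AVC = 109 - 18q + q^2.
At the minimum of AVC, MC = AVC. MC = 109 - 36q + 3q^2; setting MC = AVC gives 2q^2 - 18q = 0, so q = 9. min AVC = 28.
For P < $28 the firm produces nothing.

$28 per unit, at q = 9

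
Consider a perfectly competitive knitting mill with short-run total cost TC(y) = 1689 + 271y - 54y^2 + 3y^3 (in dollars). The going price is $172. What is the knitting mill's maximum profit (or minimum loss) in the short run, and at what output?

AVC = 271 - 54y + 3y^2 has its minimum $28 at y = 9; price $172 clears that bar, so the firm operates.
MC = 271 - 108y + 9y^2. Setting P = MC and taking the root on the rising branch gives y* = 11.
TR = 172·11 = 1892. TC = 1689 + 440 = 2129. Profit = 1892 − 2129 = -$237.
By producing, the firm covers all variable cost plus $1452 of fixed cost; shutting down would lose the full $1689.

Profit = -$237 at y = 11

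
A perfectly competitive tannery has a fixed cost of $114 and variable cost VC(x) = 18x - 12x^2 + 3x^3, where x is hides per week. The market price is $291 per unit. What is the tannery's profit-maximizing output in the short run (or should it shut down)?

Strip out fixed cost: VC = 18x - 12x^2 + 3x^3. Then AVC = 18 - 12x + 3x^2 and MC = 18 - 24x + 9x^2.
The AVC parabola has its vertex at x = 12/6 = 2, where AVC = 18 - 12·2 + 3·2^2 = $6.
Since P = $291 ≥ min AVC = $6, price covers variable cost and the firm should produce.
P = MC gives -273 - 24x + 9x^2 = 0, with roots -13/3 and 7. Take the larger (rising MC): x* = 7.
Check: AVC at x = 7 is $81 ≤ P, so revenue covers variable cost.
Profit = P·x − TC = 291·7 − 681 = $1356.

Produce at x = 7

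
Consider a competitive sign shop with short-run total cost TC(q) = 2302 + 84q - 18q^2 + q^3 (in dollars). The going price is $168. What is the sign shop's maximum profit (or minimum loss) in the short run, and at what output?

AVC = 84 - 18q + q^2 has its minimum $3 at q = 9; price $168 clears that bar, so the firm operates.
With MC = 84 - 36q + 3q^2, P = MC on the upward-sloping part at q* = 14.
TR = 168·14 = 2352. TC = 2302 + 392 = 2694. Profit = 2352 − 2694 = -$342.
Shutting down would mean losing the fixed cost of $2302, so operating at a loss of $342 is better by $1960.

Profit = -$342 at q = 14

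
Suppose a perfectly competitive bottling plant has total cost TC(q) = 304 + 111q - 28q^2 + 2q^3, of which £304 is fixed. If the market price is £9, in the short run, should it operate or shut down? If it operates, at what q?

Shut down

Strip out fixed cost: VC = 111q - 28q^2 + 2q^3. Then AVC = 111 - 28q + 2q^2 and MC = 111 - 56q + 6q^2.
AVC is minimized where dAVC/dq = -28 + 4q = 0, at q = 7; min AVC = 111 - 28·7 + 2·7^2 = £13.
With P < min AVC (£9 < £13), every unit sold adds to the loss.
Shutting down limits the loss to fixed cost, £304.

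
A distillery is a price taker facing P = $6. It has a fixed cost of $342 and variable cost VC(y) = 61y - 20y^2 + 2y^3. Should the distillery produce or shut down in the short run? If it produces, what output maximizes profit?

From TC, MC = TC'(y) = 61 - 40y + 6y^2 and AVC = VC/y = 61 - 20y + 2y^2.
AVC hits its minimum where MC = AVC, at y = 5, giving min AVC = 61 - 20·5 + 2·5^2 = $11.
With P < min AVC ($6 < $11), every unit sold adds to the loss.
Shutting down limits the loss to fixed cost, $342.

Shut down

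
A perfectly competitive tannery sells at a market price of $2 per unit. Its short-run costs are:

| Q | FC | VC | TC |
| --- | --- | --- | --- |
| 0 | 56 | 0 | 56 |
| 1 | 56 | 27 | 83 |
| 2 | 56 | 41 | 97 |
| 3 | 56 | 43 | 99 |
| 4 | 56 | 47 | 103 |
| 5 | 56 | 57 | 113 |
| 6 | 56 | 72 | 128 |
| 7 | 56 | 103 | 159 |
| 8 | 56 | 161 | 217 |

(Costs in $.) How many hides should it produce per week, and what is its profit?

Profit at each row (π = 2Q − TC): Q=0: -56; Q=1: -81; Q=2: -93; Q=3: -93; Q=4: -95; Q=5: -103; Q=6: -116; Q=7: -145; Q=8: -201.
Profit is highest at Q = 0. Equivalently, the lowest AVC in the table is 57/5 ≈ $11.40 at Q = 5, and P = $2 falls below it — price never covers variable cost, so the firm shuts down and loses only its fixed cost.

Q = 0 (shut down); profit = -$56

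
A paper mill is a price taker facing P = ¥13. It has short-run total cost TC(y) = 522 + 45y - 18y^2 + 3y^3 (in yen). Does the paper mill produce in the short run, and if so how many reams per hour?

Shut down

Variable cost is VC = 45y - 18y^2 + 3y^3, so AVC = VC/y = 45 - 18y + 3y^2 and MC = dTC/dy = 45 - 36y + 9y^2.
AVC is minimized where dAVC/dy = -18 + 6y = 0, at y = 3; min AVC = 45 - 18·3 + 3·3^2 = ¥18.
With P < min AVC (¥13 < ¥18), every unit sold adds to the loss.
The firm minimizes its loss by shutting down and losing only its fixed cost of ¥522.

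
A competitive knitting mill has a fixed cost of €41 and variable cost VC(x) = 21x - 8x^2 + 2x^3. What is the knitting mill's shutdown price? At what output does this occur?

€13 per unit, at x = 2

The shutdown price is the minimum of AVC. VC = 21x - 8x^2 + 2x^3, so AVC = 21 - 8x + 2x^2.
At the minimum of AVC, MC = AVC. MC = 21 - 16x + 6x^2; setting MC = AVC gives 4x^2 - 8x = 0, so x = 2. min AVC = 13.
The firm shuts down for any P below €13.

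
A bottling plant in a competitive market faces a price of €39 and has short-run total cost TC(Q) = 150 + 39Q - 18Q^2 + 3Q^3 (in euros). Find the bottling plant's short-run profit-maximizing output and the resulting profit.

AVC = 39 - 18Q + 3Q^2 has its minimum €12 at Q = 3; price €39 clears that bar, so the firm operates.
With MC = 39 - 36Q + 9Q^2, P = MC on the upward-sloping part at Q* = 4.
TR = 39·4 = 156. TC = 150 + 60 = 210. Profit = 156 − 210 = -€54.
That loss of €54 beats the €150 the firm would lose by shutting down; producing recovers €96 of fixed cost.

Profit = -€54 at Q = 4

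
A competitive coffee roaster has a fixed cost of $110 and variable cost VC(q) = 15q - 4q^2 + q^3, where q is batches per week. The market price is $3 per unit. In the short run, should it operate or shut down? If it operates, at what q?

Shut down

Variable cost is VC = 15q - 4q^2 + q^3, so AVC = VC/q = 15 - 4q + q^2 and MC = dTC/dq = 15 - 8q + 3q^2.
AVC is minimized where dAVC/dq = -4 + 2q = 0, at q = 2; min AVC = 15 - 4·2 + 2^2 = $11.
P = $3 lies below min AVC = $11; no output level covers variable cost.
Best response: produce nothing and absorb the $110 fixed cost.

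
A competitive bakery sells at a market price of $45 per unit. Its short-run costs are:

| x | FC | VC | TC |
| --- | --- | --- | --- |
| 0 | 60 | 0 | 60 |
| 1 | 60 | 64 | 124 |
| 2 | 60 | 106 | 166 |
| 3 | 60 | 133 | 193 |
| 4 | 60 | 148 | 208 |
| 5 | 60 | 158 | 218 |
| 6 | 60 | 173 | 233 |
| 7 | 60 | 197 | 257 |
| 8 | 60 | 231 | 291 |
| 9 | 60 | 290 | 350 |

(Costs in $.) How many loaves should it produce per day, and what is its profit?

x = 8; profit = $69

Tabulate TR − TC: x=0: -60; x=1: -79; x=2: -76; x=3: -58; x=4: -28; x=5: 7; x=6: 37; x=7: 58; x=8: 69; x=9: 55.
Profit is maximized at x = 8. AVC there is 231/8 = $28.88 ≤ P, so producing beats shutting down (which would give -$60).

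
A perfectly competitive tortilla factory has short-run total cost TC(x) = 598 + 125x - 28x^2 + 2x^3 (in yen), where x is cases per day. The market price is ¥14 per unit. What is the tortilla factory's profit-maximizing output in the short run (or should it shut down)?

Strip out fixed cost: VC = 125x - 28x^2 + 2x^3. Then AVC = 125 - 28x + 2x^2 and MC = 125 - 56x + 6x^2.
AVC hits its minimum where MC = AVC, at x = 7, giving min AVC = 125 - 28·7 + 2·7^2 = ¥27.
With P < min AVC (¥14 < ¥27), every unit sold adds to the loss.
The firm minimizes its loss by shutting down and losing only its fixed cost of ¥598.

Shut down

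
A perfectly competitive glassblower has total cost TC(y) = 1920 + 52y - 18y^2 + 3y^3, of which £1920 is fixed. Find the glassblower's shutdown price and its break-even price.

Shutdown price = min AVC. AVC = 52 - 18y + 3y^2, with vertex at y = 3 and minimum £25.
ATC = 1920/y + 52 - 18y + 3y^2. Setting dATC/dy = −1920/y^2 − 18 + 6y = 0 gives y = 8 (since 6·8^3 − 18·8^2 = 1920).
min ATC = 1920/8 + 52 − 18·8 + 3·8^2 = £340. That is the break-even price.
For £25 ≤ P < £340 the firm produces at a loss; below £25 it shuts down.

Shutdown price = £25; break-even price = £340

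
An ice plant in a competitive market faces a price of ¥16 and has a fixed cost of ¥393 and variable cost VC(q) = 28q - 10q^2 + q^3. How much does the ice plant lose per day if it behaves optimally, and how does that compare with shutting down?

Profit = -¥321 at q = 6

AVC = 28 - 10q + q^2; min AVC = ¥3 at q = 5. Since P = ¥16 ≥ min AVC, the firm produces.
With MC = 28 - 20q + 3q^2, P = MC on the upward-sloping part at q* = 6.
TR = 16·6 = 96. TC = 393 + 24 = 417. Profit = 96 − 417 = -¥321.
Shutting down would mean losing the fixed cost of ¥393, so operating at a loss of ¥321 is better by ¥72.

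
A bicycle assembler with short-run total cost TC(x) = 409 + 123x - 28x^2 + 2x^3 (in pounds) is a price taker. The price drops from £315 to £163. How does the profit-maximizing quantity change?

Output falls from 12 to 10

MC = 123 - 56x + 6x^2; the shutdown threshold is min AVC = £25 (at x = 7).
At P = £315 ≥ min AVC, set P = MC on the rising branch: x = 12.
At P = £163 ≥ min AVC, set P = MC: x = 10. The firm stays open but cuts output.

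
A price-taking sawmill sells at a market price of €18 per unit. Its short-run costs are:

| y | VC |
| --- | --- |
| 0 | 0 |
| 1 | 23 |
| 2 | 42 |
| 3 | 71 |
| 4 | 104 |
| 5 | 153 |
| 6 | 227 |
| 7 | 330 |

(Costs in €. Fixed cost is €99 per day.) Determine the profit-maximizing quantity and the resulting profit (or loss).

Compute π = P·y − TC at each output: y=0: -99; y=1: -104; y=2: -105; y=3: -116; y=4: -131; y=5: -162; y=6: -218; y=7: -303.
Profit is highest at y = 0. Equivalently, the lowest AVC in the table is 42/2 ≈ €21 at y = 2, and P = €18 falls below it — price never covers variable cost, so the firm shuts down and loses only its fixed cost.

y = 0 (shut down); profit = -€99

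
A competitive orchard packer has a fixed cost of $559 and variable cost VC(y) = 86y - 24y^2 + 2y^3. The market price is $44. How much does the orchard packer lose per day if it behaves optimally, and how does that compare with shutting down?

Profit = -$363 at y = 7

AVC = 86 - 24y + 2y^2 has its minimum $14 at y = 6; price $44 clears that bar, so the firm operates.
With MC = 86 - 48y + 6y^2, P = MC on the upward-sloping part at y* = 7.
TR = 44·7 = 308. TC = 559 + 112 = 671. Profit = 308 − 671 = -$363.
That loss of $363 beats the $559 the firm would lose by shutting down; producing recovers $196 of fixed cost.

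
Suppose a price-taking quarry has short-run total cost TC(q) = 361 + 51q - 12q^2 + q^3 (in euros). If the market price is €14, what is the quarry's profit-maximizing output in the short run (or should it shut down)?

Shut down

From TC, MC = TC'(q) = 51 - 24q + 3q^2 and AVC = VC/q = 51 - 12q + q^2.
AVC hits its minimum where MC = AVC, at q = 6, giving min AVC = 51 - 12·6 + 6^2 = €15.
Since P = €14 < min AVC = €15, price fails to cover variable cost at any output.
Best response: produce nothing and absorb the €361 fixed cost.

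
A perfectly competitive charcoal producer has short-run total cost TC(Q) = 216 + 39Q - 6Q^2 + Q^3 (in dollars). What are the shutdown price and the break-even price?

Shutdown price = min AVC. AVC = 39 - 6Q + Q^2, with vertex at Q = 3 and minimum $30.
ATC = 216/Q + 39 - 6Q + Q^2. Setting dATC/dQ = −216/Q^2 − 6 + 2Q = 0 gives Q = 6 (since 2·6^3 − 6·6^2 = 216).
min ATC = 216/6 + 39 − 6·6 + 6^2 = $75. That is the break-even price.
For $30 ≤ P < $75 the firm produces at a loss; below $30 it shuts down.

Shutdown price = $30; break-even price = $75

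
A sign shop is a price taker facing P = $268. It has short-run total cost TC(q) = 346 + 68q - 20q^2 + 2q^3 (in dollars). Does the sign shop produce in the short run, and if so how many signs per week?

Variable cost is VC = 68q - 20q^2 + 2q^3, so AVC = VC/q = 68 - 20q + 2q^2 and MC = dTC/dq = 68 - 40q + 6q^2.
AVC hits its minimum where MC = AVC, at q = 5, giving min AVC = 68 - 20·5 + 2·5^2 = $18.
Since P = $268 ≥ min AVC = $18, price covers variable cost and the firm should produce.
Solving P = MC: -200 - 40q + 6q^2 = 0 ⇒ q = -10/3 or 10. On the upward-sloping branch, q* = 10.
Check: AVC at q = 10 is $68 ≤ P, so revenue covers variable cost.
Profit = P·q − TC = 268·10 − 1026 = $1654.

Produce at q = 10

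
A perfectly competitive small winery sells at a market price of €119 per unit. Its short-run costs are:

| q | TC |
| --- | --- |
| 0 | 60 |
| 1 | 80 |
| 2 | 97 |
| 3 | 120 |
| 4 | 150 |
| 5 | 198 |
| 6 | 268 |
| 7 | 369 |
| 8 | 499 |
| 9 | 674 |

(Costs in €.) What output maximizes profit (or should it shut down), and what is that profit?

Compute π = P·q − TC at each output: q=0: -60; q=1: 39; q=2: 141; q=3: 237; q=4: 326; q=5: 397; q=6: 446; q=7: 464; q=8: 453; q=9: 397.
Profit is maximized at q = 7. AVC there is 309/7 = €44.14 ≤ P, so producing beats shutting down (which would give -€60).

q = 7; profit = €464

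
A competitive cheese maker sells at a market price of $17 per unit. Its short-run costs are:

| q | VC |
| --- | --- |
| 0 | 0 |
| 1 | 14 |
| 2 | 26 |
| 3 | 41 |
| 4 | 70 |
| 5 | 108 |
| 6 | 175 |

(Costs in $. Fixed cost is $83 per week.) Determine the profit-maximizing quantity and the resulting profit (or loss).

q = 3; profit = -$73

Profit at each row (π = 17q − TC): q=0: -83; q=1: -80; q=2: -75; q=3: -73; q=4: -85; q=5: -106; q=6: -156.
Profit is maximized at q = 3. AVC there is 41/3 = $13.67 ≤ P, so producing beats shutting down (which would give -$83).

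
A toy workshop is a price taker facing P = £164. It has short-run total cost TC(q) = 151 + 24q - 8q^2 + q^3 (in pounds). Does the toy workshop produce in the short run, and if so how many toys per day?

Produce at q = 10

From TC, MC = TC'(q) = 24 - 16q + 3q^2 and AVC = VC/q = 24 - 8q + q^2.
AVC hits its minimum where MC = AVC, at q = 4, giving min AVC = 24 - 8·4 + 4^2 = £8.
Because £164 ≥ £8, revenue can cover variable cost; the firm operates.
P = MC gives -140 - 16q + 3q^2 = 0, with roots -14/3 and 10. Take the larger (rising MC): q* = 10.
Check: AVC at q = 10 is £44 ≤ P, so revenue covers variable cost.
Profit = P·q − TC = 164·10 − 591 = £1049.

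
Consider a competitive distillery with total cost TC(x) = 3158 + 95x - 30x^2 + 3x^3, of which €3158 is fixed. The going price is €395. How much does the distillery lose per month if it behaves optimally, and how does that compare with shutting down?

AVC = 95 - 30x + 3x^2 has its minimum €20 at x = 5; price €395 clears that bar, so the firm operates.
With MC = 95 - 60x + 9x^2, P = MC on the upward-sloping part at x* = 10.
TR = 395·10 = 3950. TC = 3158 + 950 = 4108. Profit = 3950 − 4108 = -€158.
That loss of €158 beats the €3158 the firm would lose by shutting down; producing recovers €3000 of fixed cost.

Profit = -€158 at x = 10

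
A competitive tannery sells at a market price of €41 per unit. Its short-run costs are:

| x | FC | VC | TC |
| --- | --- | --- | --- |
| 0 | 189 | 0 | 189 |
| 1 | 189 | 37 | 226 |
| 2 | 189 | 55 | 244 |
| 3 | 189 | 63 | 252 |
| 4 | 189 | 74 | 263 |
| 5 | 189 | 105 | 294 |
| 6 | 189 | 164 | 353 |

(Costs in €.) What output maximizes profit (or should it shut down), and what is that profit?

Compute π = P·x − TC at each output: x=0: -189; x=1: -185; x=2: -162; x=3: -129; x=4: -99; x=5: -89; x=6: -107.
Profit is maximized at x = 5. AVC there is 105/5 = €21 ≤ P, so producing beats shutting down (which would give -€189).

x = 5; profit = -€89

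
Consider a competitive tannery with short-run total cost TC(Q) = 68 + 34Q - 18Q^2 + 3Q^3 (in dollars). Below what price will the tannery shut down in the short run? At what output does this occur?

$7 per unit, at Q = 3

The shutdown price is the minimum of AVC. VC = 34Q - 18Q^2 + 3Q^3, so AVC = 34 - 18Q + 3Q^2.
dAVC/dQ = -18 + 6Q = 0 gives Q = 3. min AVC = 34 - 18·3 + 3·3^2 = 7.
For P < $7 the firm produces nothing.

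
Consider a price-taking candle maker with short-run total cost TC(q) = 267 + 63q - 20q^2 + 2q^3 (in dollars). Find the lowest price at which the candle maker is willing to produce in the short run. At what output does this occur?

$13 per unit, at q = 5

The shutdown price is the minimum of AVC. VC = 63q - 20q^2 + 2q^3, so AVC = 63 - 20q + 2q^2.
At the minimum of AVC, MC = AVC. MC = 63 - 40q + 6q^2; setting MC = AVC gives 4q^2 - 20q = 0, so q = 5. min AVC = 13.
So the shutdown price is $13.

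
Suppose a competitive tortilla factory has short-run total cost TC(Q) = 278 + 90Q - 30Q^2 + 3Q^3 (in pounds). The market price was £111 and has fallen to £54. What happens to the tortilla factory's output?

Output falls from 7 to 6

AVC = 90 - 30Q + 3Q^2, minimized at Q = 5 where min AVC = £15. MC = 90 - 60Q + 9Q^2.
At P = £111 ≥ min AVC, set P = MC on the rising branch: Q = 7.
At P = £54 ≥ min AVC, set P = MC: Q = 6. The firm stays open but cuts output.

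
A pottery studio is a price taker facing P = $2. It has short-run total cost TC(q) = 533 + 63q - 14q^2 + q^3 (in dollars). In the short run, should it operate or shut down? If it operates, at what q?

Shut down

Strip out fixed cost: VC = 63q - 14q^2 + q^3. Then AVC = 63 - 14q + q^2 and MC = 63 - 28q + 3q^2.
AVC hits its minimum where MC = AVC, at q = 7, giving min AVC = 63 - 14·7 + 7^2 = $14.
With P < min AVC ($2 < $14), every unit sold adds to the loss.
Best response: produce nothing and absorb the $533 fixed cost.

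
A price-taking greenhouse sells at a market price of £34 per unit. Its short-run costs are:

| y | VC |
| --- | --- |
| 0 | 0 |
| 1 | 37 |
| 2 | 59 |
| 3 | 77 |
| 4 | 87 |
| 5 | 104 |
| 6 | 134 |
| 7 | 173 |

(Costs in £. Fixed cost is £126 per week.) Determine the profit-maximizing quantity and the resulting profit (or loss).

Tabulate TR − TC: y=0: -126; y=1: -129; y=2: -117; y=3: -101; y=4: -77; y=5: -60; y=6: -56; y=7: -61.
Profit is maximized at y = 6. AVC there is 134/6 = £22.33 ≤ P, so producing beats shutting down (which would give -£126).

y = 6; profit = -£56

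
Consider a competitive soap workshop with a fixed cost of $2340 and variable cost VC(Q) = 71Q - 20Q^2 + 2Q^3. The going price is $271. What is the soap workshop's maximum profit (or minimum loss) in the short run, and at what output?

AVC = 71 - 20Q + 2Q^2; min AVC = $21 at Q = 5. Since P = $271 ≥ min AVC, the firm produces.
With MC = 71 - 40Q + 6Q^2, P = MC on the upward-sloping part at Q* = 10.
TR = 271·10 = 2710. TC = 2340 + 710 = 3050. Profit = 2710 − 3050 = -$340.
By producing, the firm covers all variable cost plus $2000 of fixed cost; shutting down would lose the full $2340.

Profit = -$340 at Q = 10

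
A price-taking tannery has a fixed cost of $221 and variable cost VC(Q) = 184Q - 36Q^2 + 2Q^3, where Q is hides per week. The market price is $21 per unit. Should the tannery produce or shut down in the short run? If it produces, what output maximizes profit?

Strip out fixed cost: VC = 184Q - 36Q^2 + 2Q^3. Then AVC = 184 - 36Q + 2Q^2 and MC = 184 - 72Q + 6Q^2.
AVC is minimized where dAVC/dQ = -36 + 4Q = 0, at Q = 9; min AVC = 184 - 36·9 + 2·9^2 = $22.
P = $21 lies below min AVC = $22; no output level covers variable cost.
The firm minimizes its loss by shutting down and losing only its fixed cost of $221.

Shut down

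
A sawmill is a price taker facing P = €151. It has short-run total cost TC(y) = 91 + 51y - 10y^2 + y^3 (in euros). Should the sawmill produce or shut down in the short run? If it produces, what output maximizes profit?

Variable cost is VC = 51y - 10y^2 + y^3, so AVC = VC/y = 51 - 10y + y^2 and MC = dTC/dy = 51 - 20y + 3y^2.
AVC hits its minimum where MC = AVC, at y = 5, giving min AVC = 51 - 10·5 + 5^2 = €26.
Because €151 ≥ €26, revenue can cover variable cost; the firm operates.
Solving P = MC: -100 - 20y + 3y^2 = 0 ⇒ y = -10/3 or 10. On the upward-sloping branch, y* = 10.
Check: AVC at y = 10 is €51 ≤ P, so revenue covers variable cost.
Profit = P·y − TC = 151·10 − 601 = €909.

Produce at y = 10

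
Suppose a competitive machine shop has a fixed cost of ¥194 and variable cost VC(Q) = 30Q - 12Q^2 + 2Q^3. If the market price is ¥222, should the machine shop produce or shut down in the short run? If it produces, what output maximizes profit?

Variable cost is VC = 30Q - 12Q^2 + 2Q^3, so AVC = VC/Q = 30 - 12Q + 2Q^2 and MC = dTC/dQ = 30 - 24Q + 6Q^2.
The AVC parabola has its vertex at Q = 12/4 = 3, where AVC = 30 - 12·3 + 2·3^2 = ¥12.
P = ¥222 exceeds min AVC = ¥12, so the firm stays open.
Set P = MC: 222 = 30 - 24Q + 6Q^2 → -192 - 24Q + 6Q^2 = 0. The roots are Q = -4 and Q = 8; the profit-maximizing output is on the rising part of MC, so Q* = 8.
Check: AVC at Q = 8 is ¥62 ≤ P, so revenue covers variable cost.
Profit = P·Q − TC = 222·8 − 690 = ¥1086.

Produce at Q = 8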